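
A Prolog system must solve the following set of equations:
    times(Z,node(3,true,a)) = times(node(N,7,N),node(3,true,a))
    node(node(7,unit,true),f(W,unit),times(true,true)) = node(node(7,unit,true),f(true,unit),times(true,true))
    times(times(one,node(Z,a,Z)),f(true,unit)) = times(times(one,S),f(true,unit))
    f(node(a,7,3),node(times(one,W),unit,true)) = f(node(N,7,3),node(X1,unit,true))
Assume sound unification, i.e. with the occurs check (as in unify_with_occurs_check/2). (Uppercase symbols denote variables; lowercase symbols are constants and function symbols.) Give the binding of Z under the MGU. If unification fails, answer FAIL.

Decompose times/2: Z = node(N,7,N),  node(3,true,a) = node(3,true,a).
Bind Z := node(N,7,N); substituting into the one remaining equation that mentions Z gives: times(times(one,node(node(N,7,N),a,node(N,7,N))),f(true,unit)) = times(times(one,S),f(true,unit)).
Delete trivial equation node(3,true,a) = node(3,true,a).
Decompose node/3: node(7,unit,true) = node(7,unit,true),  f(W,unit) = f(true,unit),  times(true,true) = times(true,true).
Delete trivial equation node(7,unit,true) = node(7,unit,true).
Decompose f/2: W = true,  unit = unit.
Bind W := true; substituting into the one remaining equation that mentions W gives: f(node(a,7,3),node(times(one,true),unit,true)) = f(node(N,7,3),node(X1,unit,true)).
Delete trivial equation unit = unit.
Delete trivial equation times(true,true) = times(true,true).
Decompose times/2: times(one,node(node(N,7,N),a,node(N,7,N))) = times(one,S),  f(true,unit) = f(true,unit).
Decompose times/2: one = one,  node(node(N,7,N),a,node(N,7,N)) = S.
Delete trivial equation one = one.
Bind S := node(node(N,7,N),a,node(N,7,N)); no other remaining equation mentions S.
Delete trivial equation f(true,unit) = f(true,unit).
Decompose f/2: node(a,7,3) = node(N,7,3),  node(times(one,true),unit,true) = node(X1,unit,true).
Decompose node/3: a = N,  7 = 7,  3 = 3.
Bind N := a; no other remaining equation mentions N. Substituting into the earlier bindings gives Z := node(a,7,a), S := node(node(a,7,a),a,node(a,7,a)).
Delete trivial equation 7 = 7.
Delete trivial equation 3 = 3.
Decompose node/3: times(one,true) = X1,  unit = unit,  true = true.
Bind X1 := times(one,true); no other remaining equation mentions X1.
Delete trivial equation unit = unit.
Delete trivial equation true = true.
MGU = { Z = node(a,7,a), W = true, S = node(node(a,7,a),a,node(a,7,a)), N = a, X1 = times(one,true) }, so Z = node(a,7,a).

node(a,7,a)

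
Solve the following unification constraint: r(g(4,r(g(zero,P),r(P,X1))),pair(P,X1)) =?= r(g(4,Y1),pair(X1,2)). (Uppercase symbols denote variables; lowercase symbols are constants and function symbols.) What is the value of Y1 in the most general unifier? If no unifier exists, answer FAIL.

Decompose r/2: g(4,r(g(zero,P),r(P,X1))) =?= g(4,Y1),  pair(P,X1) =?= pair(X1,2).
Decompose g/2: 4 =?= 4,  r(g(zero,P),r(P,X1)) =?= Y1.
Delete trivial equation 4 =?= 4.
Bind Y1 := r(g(zero,P),r(P,X1)); no other remaining equation mentions Y1.
Decompose pair/2: P =?= X1,  X1 =?= 2.
Bind P := X1; no other remaining equation mentions P. Substituting into the earlier binding gives Y1 := r(g(zero,X1),r(X1,X1)).
Bind X1 := 2. Substituting into the earlier bindings gives Y1 := r(g(zero,2),r(2,2)), P := 2.
MGU = { Y1 -> r(g(zero,2),r(2,2)), P -> 2, X1 -> 2 }, so Y1 -> r(g(zero,2),r(2,2)).

r(g(zero,2),r(2,2))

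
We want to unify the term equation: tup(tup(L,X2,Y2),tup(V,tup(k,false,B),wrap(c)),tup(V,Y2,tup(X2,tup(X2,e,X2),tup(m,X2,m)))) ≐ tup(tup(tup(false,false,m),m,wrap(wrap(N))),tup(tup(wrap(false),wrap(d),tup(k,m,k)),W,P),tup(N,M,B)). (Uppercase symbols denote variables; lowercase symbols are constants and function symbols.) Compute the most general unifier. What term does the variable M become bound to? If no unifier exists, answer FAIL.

wrap(wrap(tup(wrap(false),wrap(d),tup(k,m,k))))

Decompose tup/3: tup(L,X2,Y2) ≐ tup(tup(false,false,m),m,wrap(wrap(N))),  tup(V,tup(k,false,B),wrap(c)) ≐ tup(tup(wrap(false),wrap(d),tup(k,m,k)),W,P),  tup(V,Y2,tup(X2,tup(X2,e,X2),tup(m,X2,m))) ≐ tup(N,M,B).
Decompose tup/3: L ≐ tup(false,false,m),  X2 ≐ m,  Y2 ≐ wrap(wrap(N)).
Bind L := tup(false,false,m); no other remaining equation mentions L.
Bind X2 := m; substituting into the one remaining equation that mentions X2 gives: tup(V,Y2,tup(m,tup(m,e,m),tup(m,m,m))) ≐ tup(N,M,B).
Bind Y2 := wrap(wrap(N)); substituting into the one remaining equation that mentions Y2 gives: tup(V,wrap(wrap(N)),tup(m,tup(m,e,m),tup(m,m,m))) ≐ tup(N,M,B).
Decompose tup/3: V ≐ tup(wrap(false),wrap(d),tup(k,m,k)),  tup(k,false,B) ≐ W,  wrap(c) ≐ P.
Bind V := tup(wrap(false),wrap(d),tup(k,m,k)); substituting into the one remaining equation that mentions V gives: tup(tup(wrap(false),wrap(d),tup(k,m,k)),wrap(wrap(N)),tup(m,tup(m,e,m),tup(m,m,m))) ≐ tup(N,M,B).
Bind W := tup(k,false,B); no other remaining equation mentions W.
Bind P := wrap(c); no other remaining equation mentions P.
Decompose tup/3: tup(wrap(false),wrap(d),tup(k,m,k)) ≐ N,  wrap(wrap(N)) ≐ M,  tup(m,tup(m,e,m),tup(m,m,m)) ≐ B.
Bind N := tup(wrap(false),wrap(d),tup(k,m,k)); substituting into the one remaining equation that mentions N gives: wrap(wrap(tup(wrap(false),wrap(d),tup(k,m,k)))) ≐ M. Substituting into the earlier binding gives Y2 := wrap(wrap(tup(wrap(false),wrap(d),tup(k,m,k)))).
Bind M := wrap(wrap(tup(wrap(false),wrap(d),tup(k,m,k)))); no other remaining equation mentions M.
Bind B := tup(m,tup(m,e,m),tup(m,m,m)). Substituting into the earlier binding gives W := tup(k,false,tup(m,tup(m,e,m),tup(m,m,m))).
MGU = { L := tup(false,false,m), X2 := m, Y2 := wrap(wrap(tup(wrap(false),wrap(d),tup(k,m,k)))), V := tup(wrap(false),wrap(d),tup(k,m,k)), W := tup(k,false,tup(m,tup(m,e,m),tup(m,m,m))), P := wrap(c), N := tup(wrap(false),wrap(d),tup(k,m,k)), M := wrap(wrap(tup(wrap(false),wrap(d),tup(k,m,k)))), B := tup(m,tup(m,e,m),tup(m,m,m)) }, so M := wrap(wrap(tup(wrap(false),wrap(d),tup(k,m,k)))).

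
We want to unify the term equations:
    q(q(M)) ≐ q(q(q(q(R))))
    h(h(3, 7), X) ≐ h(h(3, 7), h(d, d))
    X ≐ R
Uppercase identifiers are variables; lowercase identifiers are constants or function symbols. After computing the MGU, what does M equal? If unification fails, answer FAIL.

Decompose q/1: q(M) ≐ q(q(q(R))).
Decompose q/1: M ≐ q(q(R)).
Bind M := q(q(R)); no other remaining equation mentions M.
Decompose h/2: h(3, 7) ≐ h(3, 7),  X ≐ h(d, d).
Delete trivial equation h(3, 7) ≐ h(3, 7).
Bind X := h(d, d); substituting into the remaining equation gives: h(d, d) ≐ R.
Bind R := h(d, d). Substituting into the earlier binding gives M := q(q(h(d, d))).
MGU = { M := q(q(h(d, d))), X := h(d, d), R := h(d, d) }, so M := q(q(h(d, d))).

q(q(h(d, d)))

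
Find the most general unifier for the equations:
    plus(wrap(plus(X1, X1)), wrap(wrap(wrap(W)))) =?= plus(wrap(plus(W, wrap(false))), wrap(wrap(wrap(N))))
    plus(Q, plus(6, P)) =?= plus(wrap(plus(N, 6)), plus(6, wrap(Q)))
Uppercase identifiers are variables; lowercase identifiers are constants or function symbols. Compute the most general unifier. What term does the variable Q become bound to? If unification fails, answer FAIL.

wrap(plus(wrap(false), 6))

Decompose plus/2: wrap(plus(X1, X1)) =?= wrap(plus(W, wrap(false))),  wrap(wrap(wrap(W))) =?= wrap(wrap(wrap(N))).
Decompose wrap/1: plus(X1, X1) =?= plus(W, wrap(false)).
Decompose plus/2: X1 =?= W,  X1 =?= wrap(false).
Bind X1 := W; substituting into the one remaining equation that mentions X1 gives: W =?= wrap(false).
Bind W := wrap(false); substituting into the one remaining equation that mentions W gives: wrap(wrap(wrap(wrap(false)))) =?= wrap(wrap(wrap(N))). Substituting into the earlier binding gives X1 := wrap(false).
Decompose wrap/1: wrap(wrap(wrap(false))) =?= wrap(wrap(N)).
Decompose wrap/1: wrap(wrap(false)) =?= wrap(N).
Decompose wrap/1: wrap(false) =?= N.
Bind N := wrap(false); substituting into the remaining equation gives: plus(Q, plus(6, P)) =?= plus(wrap(plus(wrap(false), 6)), plus(6, wrap(Q))).
Decompose plus/2: Q =?= wrap(plus(wrap(false), 6)),  plus(6, P) =?= plus(6, wrap(Q)).
Bind Q := wrap(plus(wrap(false), 6)); substituting into the remaining equation gives: plus(6, P) =?= plus(6, wrap(wrap(plus(wrap(false), 6)))).
Decompose plus/2: 6 =?= 6,  P =?= wrap(wrap(plus(wrap(false), 6))).
Delete trivial equation 6 =?= 6.
Bind P := wrap(wrap(plus(wrap(false), 6))).
MGU = { X1 -> wrap(false), W -> wrap(false), N -> wrap(false), Q -> wrap(plus(wrap(false), 6)), P -> wrap(wrap(plus(wrap(false), 6))) }, so Q -> wrap(plus(wrap(false), 6)).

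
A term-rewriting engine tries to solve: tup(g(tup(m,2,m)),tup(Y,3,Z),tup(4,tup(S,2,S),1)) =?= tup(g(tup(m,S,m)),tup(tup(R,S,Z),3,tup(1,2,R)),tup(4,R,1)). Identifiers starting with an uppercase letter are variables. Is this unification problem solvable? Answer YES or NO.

YES

Decompose tup/3: g(tup(m,2,m)) =?= g(tup(m,S,m)),  tup(Y,3,Z) =?= tup(tup(R,S,Z),3,tup(1,2,R)),  tup(4,tup(S,2,S),1) =?= tup(4,R,1).
Decompose g/1: tup(m,2,m) =?= tup(m,S,m).
Decompose tup/3: m =?= m,  2 =?= S,  m =?= m.
Delete trivial equation m =?= m.
Bind S := 2; substituting into the 2 remaining equations that mention S gives: tup(Y,3,Z) =?= tup(tup(R,2,Z),3,tup(1,2,R)),  tup(4,tup(2,2,2),1) =?= tup(4,R,1).
Delete trivial equation m =?= m.
Decompose tup/3: Y =?= tup(R,2,Z),  3 =?= 3,  Z =?= tup(1,2,R).
Bind Y := tup(R,2,Z); no other remaining equation mentions Y.
Delete trivial equation 3 =?= 3.
Bind Z := tup(1,2,R); no other remaining equation mentions Z. Substituting into the earlier binding gives Y := tup(R,2,tup(1,2,R)).
Decompose tup/3: 4 =?= 4,  tup(2,2,2) =?= R,  1 =?= 1.
Delete trivial equation 4 =?= 4.
Bind R := tup(2,2,2); no other remaining equation mentions R. Substituting into the earlier bindings gives Y := tup(tup(2,2,2),2,tup(1,2,tup(2,2,2))), Z := tup(1,2,tup(2,2,2)).
Delete trivial equation 1 =?= 1.
No equations remain and no clash or occurs-check failure arose, so a unifier exists.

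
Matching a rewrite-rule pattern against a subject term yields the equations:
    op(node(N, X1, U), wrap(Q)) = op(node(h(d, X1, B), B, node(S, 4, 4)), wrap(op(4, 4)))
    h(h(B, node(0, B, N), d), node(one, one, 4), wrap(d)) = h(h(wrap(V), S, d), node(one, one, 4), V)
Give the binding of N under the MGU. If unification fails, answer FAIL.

Decompose op/2: node(N, X1, U) = node(h(d, X1, B), B, node(S, 4, 4)),  wrap(Q) = wrap(op(4, 4)).
Decompose node/3: N = h(d, X1, B),  X1 = B,  U = node(S, 4, 4).
Bind N := h(d, X1, B); substituting into the one remaining equation that mentions N gives: h(h(B, node(0, B, h(d, X1, B)), d), node(one, one, 4), wrap(d)) = h(h(wrap(V), S, d), node(one, one, 4), V).
Bind X1 := B; substituting into the one remaining equation that mentions X1 gives: h(h(B, node(0, B, h(d, B, B)), d), node(one, one, 4), wrap(d)) = h(h(wrap(V), S, d), node(one, one, 4), V). Substituting into the earlier binding gives N := h(d, B, B).
Bind U := node(S, 4, 4); no other remaining equation mentions U.
Decompose wrap/1: Q = op(4, 4).
Bind Q := op(4, 4); no other remaining equation mentions Q.
Decompose h/3: h(B, node(0, B, h(d, B, B)), d) = h(wrap(V), S, d),  node(one, one, 4) = node(one, one, 4),  wrap(d) = V.
Decompose h/3: B = wrap(V),  node(0, B, h(d, B, B)) = S,  d = d.
Bind B := wrap(V); substituting into the one remaining equation that mentions B gives: node(0, wrap(V), h(d, wrap(V), wrap(V))) = S. Substituting into the earlier bindings gives N := h(d, wrap(V), wrap(V)), X1 := wrap(V).
Bind S := node(0, wrap(V), h(d, wrap(V), wrap(V))); no other remaining equation mentions S. Substituting into the earlier binding gives U := node(node(0, wrap(V), h(d, wrap(V), wrap(V))), 4, 4).
Delete trivial equation d = d.
Delete trivial equation node(one, one, 4) = node(one, one, 4).
Bind V := wrap(d). Substituting into the earlier bindings gives N := h(d, wrap(wrap(d)), wrap(wrap(d))), X1 := wrap(wrap(d)), U := node(node(0, wrap(wrap(d)), h(d, wrap(wrap(d)), wrap(wrap(d)))), 4, 4), B := wrap(wrap(d)), S := node(0, wrap(wrap(d)), h(d, wrap(wrap(d)), wrap(wrap(d)))).
MGU = { N := h(d, wrap(wrap(d)), wrap(wrap(d))), X1 := wrap(wrap(d)), U := node(node(0, wrap(wrap(d)), h(d, wrap(wrap(d)), wrap(wrap(d)))), 4, 4), Q := op(4, 4), B := wrap(wrap(d)), S := node(0, wrap(wrap(d)), h(d, wrap(wrap(d)), wrap(wrap(d)))), V := wrap(d) }, so N := h(d, wrap(wrap(d)), wrap(wrap(d))).

h(d, wrap(wrap(d)), wrap(wrap(d)))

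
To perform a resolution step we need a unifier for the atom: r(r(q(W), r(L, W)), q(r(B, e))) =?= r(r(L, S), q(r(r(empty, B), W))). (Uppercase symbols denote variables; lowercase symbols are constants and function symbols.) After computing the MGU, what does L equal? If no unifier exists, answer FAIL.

FAIL

Decompose r/2: r(q(W), r(L, W)) =?= r(L, S),  q(r(B, e)) =?= q(r(r(empty, B), W)).
Decompose r/2: q(W) =?= L,  r(L, W) =?= S.
Bind L := q(W); substituting into the one remaining equation that mentions L gives: r(q(W), W) =?= S.
Bind S := r(q(W), W); no other remaining equation mentions S.
Decompose q/1: r(B, e) =?= r(r(empty, B), W).
Decompose r/2: B =?= r(empty, B),  e =?= W.
Occurs check fails: B occurs in r(empty, B); the equation B =?= r(empty, B) has no finite solution.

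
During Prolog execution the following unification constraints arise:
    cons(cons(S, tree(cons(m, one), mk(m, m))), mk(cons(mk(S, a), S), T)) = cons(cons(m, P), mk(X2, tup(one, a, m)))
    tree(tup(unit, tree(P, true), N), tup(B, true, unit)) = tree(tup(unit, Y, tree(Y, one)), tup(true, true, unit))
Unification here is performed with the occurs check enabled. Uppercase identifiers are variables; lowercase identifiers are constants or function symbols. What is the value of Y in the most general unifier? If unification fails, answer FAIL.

tree(tree(cons(m, one), mk(m, m)), true)

Decompose cons/2: cons(S, tree(cons(m, one), mk(m, m))) = cons(m, P),  mk(cons(mk(S, a), S), T) = mk(X2, tup(one, a, m)).
Decompose cons/2: S = m,  tree(cons(m, one), mk(m, m)) = P.
Bind S := m; substituting into the one remaining equation that mentions S gives: mk(cons(mk(m, a), m), T) = mk(X2, tup(one, a, m)).
Bind P := tree(cons(m, one), mk(m, m)); substituting into the one remaining equation that mentions P gives: tree(tup(unit, tree(tree(cons(m, one), mk(m, m)), true), N), tup(B, true, unit)) = tree(tup(unit, Y, tree(Y, one)), tup(true, true, unit)).
Decompose mk/2: cons(mk(m, a), m) = X2,  T = tup(one, a, m).
Bind X2 := cons(mk(m, a), m); no other remaining equation mentions X2.
Bind T := tup(one, a, m); no other remaining equation mentions T.
Decompose tree/2: tup(unit, tree(tree(cons(m, one), mk(m, m)), true), N) = tup(unit, Y, tree(Y, one)),  tup(B, true, unit) = tup(true, true, unit).
Decompose tup/3: unit = unit,  tree(tree(cons(m, one), mk(m, m)), true) = Y,  N = tree(Y, one).
Delete trivial equation unit = unit.
Bind Y := tree(tree(cons(m, one), mk(m, m)), true); substituting into the one remaining equation that mentions Y gives: N = tree(tree(tree(cons(m, one), mk(m, m)), true), one).
Bind N := tree(tree(tree(cons(m, one), mk(m, m)), true), one); no other remaining equation mentions N.
Decompose tup/3: B = true,  true = true,  unit = unit.
Bind B := true; no other remaining equation mentions B.
Delete trivial equation true = true.
Delete trivial equation unit = unit.
MGU = { S = m, P = tree(cons(m, one), mk(m, m)), X2 = cons(mk(m, a), m), T = tup(one, a, m), Y = tree(tree(cons(m, one), mk(m, m)), true), N = tree(tree(tree(cons(m, one), mk(m, m)), true), one), B = true }, so Y = tree(tree(cons(m, one), mk(m, m)), true).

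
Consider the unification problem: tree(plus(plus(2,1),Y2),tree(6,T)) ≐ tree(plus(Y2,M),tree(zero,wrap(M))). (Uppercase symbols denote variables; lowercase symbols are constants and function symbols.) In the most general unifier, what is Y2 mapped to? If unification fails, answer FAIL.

FAIL

Decompose tree/2: plus(plus(2,1),Y2) ≐ plus(Y2,M),  tree(6,T) ≐ tree(zero,wrap(M)).
Decompose plus/2: plus(2,1) ≐ Y2,  Y2 ≐ M.
Bind Y2 := plus(2,1); substituting into the one remaining equation that mentions Y2 gives: plus(2,1) ≐ M.
Bind M := plus(2,1); substituting into the remaining equation gives: tree(6,T) ≐ tree(zero,wrap(plus(2,1))).
Decompose tree/2: 6 ≐ zero,  T ≐ wrap(plus(2,1)).
Clash: constants 6 and zero differ; no unifier exists.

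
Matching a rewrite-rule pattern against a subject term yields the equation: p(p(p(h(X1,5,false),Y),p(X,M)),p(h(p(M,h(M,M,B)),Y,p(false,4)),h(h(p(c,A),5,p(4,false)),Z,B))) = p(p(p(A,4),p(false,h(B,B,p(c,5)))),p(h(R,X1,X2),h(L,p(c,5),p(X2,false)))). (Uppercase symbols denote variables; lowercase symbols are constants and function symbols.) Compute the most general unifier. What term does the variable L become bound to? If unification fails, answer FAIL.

Decompose p/2: p(p(h(X1,5,false),Y),p(X,M)) = p(p(A,4),p(false,h(B,B,p(c,5)))),  p(h(p(M,h(M,M,B)),Y,p(false,4)),h(h(p(c,A),5,p(4,false)),Z,B)) = p(h(R,X1,X2),h(L,p(c,5),p(X2,false))).
Decompose p/2: p(h(X1,5,false),Y) = p(A,4),  p(X,M) = p(false,h(B,B,p(c,5))).
Decompose p/2: h(X1,5,false) = A,  Y = 4.
Bind A := h(X1,5,false); substituting into the one remaining equation that mentions A gives: p(h(p(M,h(M,M,B)),Y,p(false,4)),h(h(p(c,h(X1,5,false)),5,p(4,false)),Z,B)) = p(h(R,X1,X2),h(L,p(c,5),p(X2,false))).
Bind Y := 4; substituting into the one remaining equation that mentions Y gives: p(h(p(M,h(M,M,B)),4,p(false,4)),h(h(p(c,h(X1,5,false)),5,p(4,false)),Z,B)) = p(h(R,X1,X2),h(L,p(c,5),p(X2,false))).
Decompose p/2: X = false,  M = h(B,B,p(c,5)).
Bind X := false; no other remaining equation mentions X.
Bind M := h(B,B,p(c,5)); substituting into the remaining equation gives: p(h(p(h(B,B,p(c,5)),h(h(B,B,p(c,5)),h(B,B,p(c,5)),B)),4,p(false,4)),h(h(p(c,h(X1,5,false)),5,p(4,false)),Z,B)) = p(h(R,X1,X2),h(L,p(c,5),p(X2,false))).
Decompose p/2: h(p(h(B,B,p(c,5)),h(h(B,B,p(c,5)),h(B,B,p(c,5)),B)),4,p(false,4)) = h(R,X1,X2),  h(h(p(c,h(X1,5,false)),5,p(4,false)),Z,B) = h(L,p(c,5),p(X2,false)).
Decompose h/3: p(h(B,B,p(c,5)),h(h(B,B,p(c,5)),h(B,B,p(c,5)),B)) = R,  4 = X1,  p(false,4) = X2.
Bind R := p(h(B,B,p(c,5)),h(h(B,B,p(c,5)),h(B,B,p(c,5)),B)); no other remaining equation mentions R.
Bind X1 := 4; substituting into the one remaining equation that mentions X1 gives: h(h(p(c,h(4,5,false)),5,p(4,false)),Z,B) = h(L,p(c,5),p(X2,false)). Substituting into the earlier binding gives A := h(4,5,false).
Bind X2 := p(false,4); substituting into the remaining equation gives: h(h(p(c,h(4,5,false)),5,p(4,false)),Z,B) = h(L,p(c,5),p(p(false,4),false)).
Decompose h/3: h(p(c,h(4,5,false)),5,p(4,false)) = L,  Z = p(c,5),  B = p(p(false,4),false).
Bind L := h(p(c,h(4,5,false)),5,p(4,false)); no other remaining equation mentions L.
Bind Z := p(c,5); no other remaining equation mentions Z.
Bind B := p(p(false,4),false). Substituting into the earlier bindings gives M := h(p(p(false,4),false),p(p(false,4),false),p(c,5)), R := p(h(p(p(false,4),false),p(p(false,4),false),p(c,5)),h(h(p(p(false,4),false),p(p(false,4),false),p(c,5)),h(p(p(false,4),false),p(p(false,4),false),p(c,5)),p(p(false,4),false))).
MGU = { A -> h(4,5,false), Y -> 4, X -> false, M -> h(p(p(false,4),false),p(p(false,4),false),p(c,5)), R -> p(h(p(p(false,4),false),p(p(false,4),false),p(c,5)),h(h(p(p(false,4),false),p(p(false,4),false),p(c,5)),h(p(p(false,4),false),p(p(false,4),false),p(c,5)),p(p(false,4),false))), X1 -> 4, X2 -> p(false,4), L -> h(p(c,h(4,5,false)),5,p(4,false)), Z -> p(c,5), B -> p(p(false,4),false) }, so L -> h(p(c,h(4,5,false)),5,p(4,false)).

h(p(c,h(4,5,false)),5,p(4,false))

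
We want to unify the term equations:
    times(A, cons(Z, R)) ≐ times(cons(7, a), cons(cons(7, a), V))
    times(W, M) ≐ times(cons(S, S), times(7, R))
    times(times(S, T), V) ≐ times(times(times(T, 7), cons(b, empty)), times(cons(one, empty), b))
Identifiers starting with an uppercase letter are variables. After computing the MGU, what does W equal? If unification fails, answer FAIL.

cons(times(cons(b, empty), 7), times(cons(b, empty), 7))

Decompose times/2: A ≐ cons(7, a),  cons(Z, R) ≐ cons(cons(7, a), V).
Bind A := cons(7, a); no other remaining equation mentions A.
Decompose cons/2: Z ≐ cons(7, a),  R ≐ V.
Bind Z := cons(7, a); no other remaining equation mentions Z.
Bind R := V; substituting into the one remaining equation that mentions R gives: times(W, M) ≐ times(cons(S, S), times(7, V)).
Decompose times/2: W ≐ cons(S, S),  M ≐ times(7, V).
Bind W := cons(S, S); no other remaining equation mentions W.
Bind M := times(7, V); no other remaining equation mentions M.
Decompose times/2: times(S, T) ≐ times(times(T, 7), cons(b, empty)),  V ≐ times(cons(one, empty), b).
Decompose times/2: S ≐ times(T, 7),  T ≐ cons(b, empty).
Bind S := times(T, 7); no other remaining equation mentions S. Substituting into the earlier binding gives W := cons(times(T, 7), times(T, 7)).
Bind T := cons(b, empty); no other remaining equation mentions T. Substituting into the earlier bindings gives W := cons(times(cons(b, empty), 7), times(cons(b, empty), 7)), S := times(cons(b, empty), 7).
Bind V := times(cons(one, empty), b). Substituting into the earlier bindings gives R := times(cons(one, empty), b), M := times(7, times(cons(one, empty), b)).
MGU = { A ↦ cons(7, a), Z ↦ cons(7, a), R ↦ times(cons(one, empty), b), W ↦ cons(times(cons(b, empty), 7), times(cons(b, empty), 7)), M ↦ times(7, times(cons(one, empty), b)), S ↦ times(cons(b, empty), 7), T ↦ cons(b, empty), V ↦ times(cons(one, empty), b) }, so W ↦ cons(times(cons(b, empty), 7), times(cons(b, empty), 7)).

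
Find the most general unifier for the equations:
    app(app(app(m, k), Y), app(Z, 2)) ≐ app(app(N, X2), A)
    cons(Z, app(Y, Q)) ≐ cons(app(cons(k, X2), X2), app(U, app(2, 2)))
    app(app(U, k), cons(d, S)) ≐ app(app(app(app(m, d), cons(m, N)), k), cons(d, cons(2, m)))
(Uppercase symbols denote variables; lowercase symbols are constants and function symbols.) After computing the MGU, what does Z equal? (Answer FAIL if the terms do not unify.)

app(cons(k, app(app(m, d), cons(m, app(m, k)))), app(app(m, d), cons(m, app(m, k))))

Decompose app/2: app(app(m, k), Y) ≐ app(N, X2),  app(Z, 2) ≐ A.
Decompose app/2: app(m, k) ≐ N,  Y ≐ X2.
Bind N := app(m, k); substituting into the one remaining equation that mentions N gives: app(app(U, k), cons(d, S)) ≐ app(app(app(app(m, d), cons(m, app(m, k))), k), cons(d, cons(2, m))).
Bind Y := X2; substituting into the one remaining equation that mentions Y gives: cons(Z, app(X2, Q)) ≐ cons(app(cons(k, X2), X2), app(U, app(2, 2))).
Bind A := app(Z, 2); no other remaining equation mentions A.
Decompose cons/2: Z ≐ app(cons(k, X2), X2),  app(X2, Q) ≐ app(U, app(2, 2)).
Bind Z := app(cons(k, X2), X2); no other remaining equation mentions Z. Substituting into the earlier binding gives A := app(app(cons(k, X2), X2), 2).
Decompose app/2: X2 ≐ U,  Q ≐ app(2, 2).
Bind X2 := U; no other remaining equation mentions X2. Substituting into the earlier bindings gives Y := U, A := app(app(cons(k, U), U), 2), Z := app(cons(k, U), U).
Bind Q := app(2, 2); no other remaining equation mentions Q.
Decompose app/2: app(U, k) ≐ app(app(app(m, d), cons(m, app(m, k))), k),  cons(d, S) ≐ cons(d, cons(2, m)).
Decompose app/2: U ≐ app(app(m, d), cons(m, app(m, k))),  k ≐ k.
Bind U := app(app(m, d), cons(m, app(m, k))); no other remaining equation mentions U. Substituting into the earlier bindings gives Y := app(app(m, d), cons(m, app(m, k))), A := app(app(cons(k, app(app(m, d), cons(m, app(m, k)))), app(app(m, d), cons(m, app(m, k)))), 2), Z := app(cons(k, app(app(m, d), cons(m, app(m, k)))), app(app(m, d), cons(m, app(m, k)))), X2 := app(app(m, d), cons(m, app(m, k))).
Delete trivial equation k ≐ k.
Decompose cons/2: d ≐ d,  S ≐ cons(2, m).
Delete trivial equation d ≐ d.
Bind S := cons(2, m).
MGU = { N -> app(m, k), Y -> app(app(m, d), cons(m, app(m, k))), A -> app(app(cons(k, app(app(m, d), cons(m, app(m, k)))), app(app(m, d), cons(m, app(m, k)))), 2), Z -> app(cons(k, app(app(m, d), cons(m, app(m, k)))), app(app(m, d), cons(m, app(m, k)))), X2 -> app(app(m, d), cons(m, app(m, k))), Q -> app(2, 2), U -> app(app(m, d), cons(m, app(m, k))), S -> cons(2, m) }, so Z -> app(cons(k, app(app(m, d), cons(m, app(m, k)))), app(app(m, d), cons(m, app(m, k)))).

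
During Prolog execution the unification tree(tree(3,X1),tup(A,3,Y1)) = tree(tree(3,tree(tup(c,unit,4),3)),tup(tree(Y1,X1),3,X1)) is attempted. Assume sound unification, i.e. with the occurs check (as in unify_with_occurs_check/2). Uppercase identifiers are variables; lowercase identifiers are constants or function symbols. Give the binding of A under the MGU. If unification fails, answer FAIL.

Decompose tree/2: tree(3,X1) = tree(3,tree(tup(c,unit,4),3)),  tup(A,3,Y1) = tup(tree(Y1,X1),3,X1).
Decompose tree/2: 3 = 3,  X1 = tree(tup(c,unit,4),3).
Delete trivial equation 3 = 3.
Bind X1 := tree(tup(c,unit,4),3); substituting into the remaining equation gives: tup(A,3,Y1) = tup(tree(Y1,tree(tup(c,unit,4),3)),3,tree(tup(c,unit,4),3)).
Decompose tup/3: A = tree(Y1,tree(tup(c,unit,4),3)),  3 = 3,  Y1 = tree(tup(c,unit,4),3).
Bind A := tree(Y1,tree(tup(c,unit,4),3)); no other remaining equation mentions A.
Delete trivial equation 3 = 3.
Bind Y1 := tree(tup(c,unit,4),3). Substituting into the earlier binding gives A := tree(tree(tup(c,unit,4),3),tree(tup(c,unit,4),3)).
MGU = { X1 ↦ tree(tup(c,unit,4),3), A ↦ tree(tree(tup(c,unit,4),3),tree(tup(c,unit,4),3)), Y1 ↦ tree(tup(c,unit,4),3) }, so A ↦ tree(tree(tup(c,unit,4),3),tree(tup(c,unit,4),3)).

tree(tree(tup(c,unit,4),3),tree(tup(c,unit,4),3))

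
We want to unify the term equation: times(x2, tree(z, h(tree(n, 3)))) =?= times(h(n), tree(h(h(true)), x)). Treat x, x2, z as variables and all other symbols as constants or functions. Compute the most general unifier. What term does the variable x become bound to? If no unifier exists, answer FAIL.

Decompose times/2: x2 =?= h(n),  tree(z, h(tree(n, 3))) =?= tree(h(h(true)), x).
Bind x2 := h(n); no other remaining equation mentions x2.
Decompose tree/2: z =?= h(h(true)),  h(tree(n, 3)) =?= x.
Bind z := h(h(true)); no other remaining equation mentions z.
Bind x := h(tree(n, 3)).
MGU = { x2 := h(n), z := h(h(true)), x := h(tree(n, 3)) }, so x := h(tree(n, 3)).

h(tree(n, 3))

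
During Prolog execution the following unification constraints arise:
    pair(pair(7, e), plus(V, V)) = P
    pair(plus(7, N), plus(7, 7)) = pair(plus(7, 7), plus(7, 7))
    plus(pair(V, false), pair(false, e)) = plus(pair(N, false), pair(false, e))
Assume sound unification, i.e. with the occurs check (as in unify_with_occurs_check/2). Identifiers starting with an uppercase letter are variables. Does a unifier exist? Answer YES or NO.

Bind P := pair(pair(7, e), plus(V, V)); no other remaining equation mentions P.
Decompose pair/2: plus(7, N) = plus(7, 7),  plus(7, 7) = plus(7, 7).
Decompose plus/2: 7 = 7,  N = 7.
Delete trivial equation 7 = 7.
Bind N := 7; substituting into the one remaining equation that mentions N gives: plus(pair(V, false), pair(false, e)) = plus(pair(7, false), pair(false, e)).
Delete trivial equation plus(7, 7) = plus(7, 7).
Decompose plus/2: pair(V, false) = pair(7, false),  pair(false, e) = pair(false, e).
Decompose pair/2: V = 7,  false = false.
Bind V := 7; no other remaining equation mentions V. Substituting into the earlier binding gives P := pair(pair(7, e), plus(7, 7)).
Delete trivial equation false = false.
Delete trivial equation pair(false, e) = pair(false, e).
No equations remain and no clash or occurs-check failure arose, so a unifier exists.

YES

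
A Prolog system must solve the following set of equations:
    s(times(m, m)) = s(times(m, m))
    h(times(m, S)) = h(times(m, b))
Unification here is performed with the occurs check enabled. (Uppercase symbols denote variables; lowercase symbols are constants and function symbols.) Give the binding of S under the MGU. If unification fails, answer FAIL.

Delete trivial equation s(times(m, m)) = s(times(m, m)).
Decompose h/1: times(m, S) = times(m, b).
Decompose times/2: m = m,  S = b.
Delete trivial equation m = m.
Bind S := b.
MGU = { S ↦ b }, so S ↦ b.

b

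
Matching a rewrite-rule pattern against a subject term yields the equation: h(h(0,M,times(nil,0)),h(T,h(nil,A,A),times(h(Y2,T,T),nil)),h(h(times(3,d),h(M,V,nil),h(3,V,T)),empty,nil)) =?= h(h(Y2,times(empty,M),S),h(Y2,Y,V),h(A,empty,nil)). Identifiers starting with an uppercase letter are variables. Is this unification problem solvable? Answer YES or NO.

Decompose h/3: h(0,M,times(nil,0)) =?= h(Y2,times(empty,M),S),  h(T,h(nil,A,A),times(h(Y2,T,T),nil)) =?= h(Y2,Y,V),  h(h(times(3,d),h(M,V,nil),h(3,V,T)),empty,nil) =?= h(A,empty,nil).
Decompose h/3: 0 =?= Y2,  M =?= times(empty,M),  times(nil,0) =?= S.
Bind Y2 := 0; substituting into the one remaining equation that mentions Y2 gives: h(T,h(nil,A,A),times(h(0,T,T),nil)) =?= h(0,Y,V).
Occurs check fails: M occurs in times(empty,M); the equation M =?= times(empty,M) has no finite solution.

NO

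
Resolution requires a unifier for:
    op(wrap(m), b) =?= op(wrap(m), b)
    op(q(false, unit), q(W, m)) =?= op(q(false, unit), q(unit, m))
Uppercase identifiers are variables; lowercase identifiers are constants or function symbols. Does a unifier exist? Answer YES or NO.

Delete trivial equation op(wrap(m), b) =?= op(wrap(m), b).
Decompose op/2: q(false, unit) =?= q(false, unit),  q(W, m) =?= q(unit, m).
Delete trivial equation q(false, unit) =?= q(false, unit).
Decompose q/2: W =?= unit,  m =?= m.
Bind W := unit; no other remaining equation mentions W.
Delete trivial equation m =?= m.
No equations remain and no clash or occurs-check failure arose, so a unifier exists.

YES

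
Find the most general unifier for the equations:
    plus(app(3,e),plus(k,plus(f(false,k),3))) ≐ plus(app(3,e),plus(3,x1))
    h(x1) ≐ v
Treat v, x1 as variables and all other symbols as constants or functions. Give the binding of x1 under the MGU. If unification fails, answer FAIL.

Decompose plus/2: app(3,e) ≐ app(3,e),  plus(k,plus(f(false,k),3)) ≐ plus(3,x1).
Delete trivial equation app(3,e) ≐ app(3,e).
Decompose plus/2: k ≐ 3,  plus(f(false,k),3) ≐ x1.
Clash: constants k and 3 differ; no unifier exists.

FAIL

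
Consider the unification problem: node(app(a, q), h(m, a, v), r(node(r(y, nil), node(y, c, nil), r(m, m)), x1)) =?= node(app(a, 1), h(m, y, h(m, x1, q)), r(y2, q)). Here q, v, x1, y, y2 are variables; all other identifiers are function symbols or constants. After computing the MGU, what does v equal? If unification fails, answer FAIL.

h(m, 1, 1)

Decompose node/3: app(a, q) =?= app(a, 1),  h(m, a, v) =?= h(m, y, h(m, x1, q)),  r(node(r(y, nil), node(y, c, nil), r(m, m)), x1) =?= r(y2, q).
Decompose app/2: a =?= a,  q =?= 1.
Delete trivial equation a =?= a.
Bind q := 1; substituting into the remaining equations gives: h(m, a, v) =?= h(m, y, h(m, x1, 1)),  r(node(r(y, nil), node(y, c, nil), r(m, m)), x1) =?= r(y2, 1).
Decompose h/3: m =?= m,  a =?= y,  v =?= h(m, x1, 1).
Delete trivial equation m =?= m.
Bind y := a; substituting into the one remaining equation that mentions y gives: r(node(r(a, nil), node(a, c, nil), r(m, m)), x1) =?= r(y2, 1).
Bind v := h(m, x1, 1); no other remaining equation mentions v.
Decompose r/2: node(r(a, nil), node(a, c, nil), r(m, m)) =?= y2,  x1 =?= 1.
Bind y2 := node(r(a, nil), node(a, c, nil), r(m, m)); no other remaining equation mentions y2.
Bind x1 := 1. Substituting into the earlier binding gives v := h(m, 1, 1).
MGU = { q ↦ 1, y ↦ a, v ↦ h(m, 1, 1), y2 ↦ node(r(a, nil), node(a, c, nil), r(m, m)), x1 ↦ 1 }, so v ↦ h(m, 1, 1).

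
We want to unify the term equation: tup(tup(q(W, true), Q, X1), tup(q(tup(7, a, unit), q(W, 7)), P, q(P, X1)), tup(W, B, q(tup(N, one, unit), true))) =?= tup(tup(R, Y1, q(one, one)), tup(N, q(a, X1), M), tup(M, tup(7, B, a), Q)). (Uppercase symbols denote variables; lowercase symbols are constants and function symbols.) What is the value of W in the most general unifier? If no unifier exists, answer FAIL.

Decompose tup/3: tup(q(W, true), Q, X1) =?= tup(R, Y1, q(one, one)),  tup(q(tup(7, a, unit), q(W, 7)), P, q(P, X1)) =?= tup(N, q(a, X1), M),  tup(W, B, q(tup(N, one, unit), true)) =?= tup(M, tup(7, B, a), Q).
Decompose tup/3: q(W, true) =?= R,  Q =?= Y1,  X1 =?= q(one, one).
Bind R := q(W, true); no other remaining equation mentions R.
Bind Q := Y1; substituting into the one remaining equation that mentions Q gives: tup(W, B, q(tup(N, one, unit), true)) =?= tup(M, tup(7, B, a), Y1).
Bind X1 := q(one, one); substituting into the one remaining equation that mentions X1 gives: tup(q(tup(7, a, unit), q(W, 7)), P, q(P, q(one, one))) =?= tup(N, q(a, q(one, one)), M).
Decompose tup/3: q(tup(7, a, unit), q(W, 7)) =?= N,  P =?= q(a, q(one, one)),  q(P, q(one, one)) =?= M.
Bind N := q(tup(7, a, unit), q(W, 7)); substituting into the one remaining equation that mentions N gives: tup(W, B, q(tup(q(tup(7, a, unit), q(W, 7)), one, unit), true)) =?= tup(M, tup(7, B, a), Y1).
Bind P := q(a, q(one, one)); substituting into the one remaining equation that mentions P gives: q(q(a, q(one, one)), q(one, one)) =?= M.
Bind M := q(q(a, q(one, one)), q(one, one)); substituting into the remaining equation gives: tup(W, B, q(tup(q(tup(7, a, unit), q(W, 7)), one, unit), true)) =?= tup(q(q(a, q(one, one)), q(one, one)), tup(7, B, a), Y1).
Decompose tup/3: W =?= q(q(a, q(one, one)), q(one, one)),  B =?= tup(7, B, a),  q(tup(q(tup(7, a, unit), q(W, 7)), one, unit), true) =?= Y1.
Bind W := q(q(a, q(one, one)), q(one, one)); substituting into the one remaining equation that mentions W gives: q(tup(q(tup(7, a, unit), q(q(q(a, q(one, one)), q(one, one)), 7)), one, unit), true) =?= Y1. Substituting into the earlier bindings gives R := q(q(q(a, q(one, one)), q(one, one)), true), N := q(tup(7, a, unit), q(q(q(a, q(one, one)), q(one, one)), 7)).
Occurs check fails: B occurs in tup(7, B, a); the equation B =?= tup(7, B, a) has no finite solution.

FAIL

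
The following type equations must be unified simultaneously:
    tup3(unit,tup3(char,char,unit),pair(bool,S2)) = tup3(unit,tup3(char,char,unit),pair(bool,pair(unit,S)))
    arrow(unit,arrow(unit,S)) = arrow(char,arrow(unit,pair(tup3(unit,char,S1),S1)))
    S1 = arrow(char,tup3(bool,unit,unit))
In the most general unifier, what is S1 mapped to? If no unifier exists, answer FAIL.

FAIL

Decompose tup3/3: unit = unit,  tup3(char,char,unit) = tup3(char,char,unit),  pair(bool,S2) = pair(bool,pair(unit,S)).
Delete trivial equation unit = unit.
Delete trivial equation tup3(char,char,unit) = tup3(char,char,unit).
Decompose pair/2: bool = bool,  S2 = pair(unit,S).
Delete trivial equation bool = bool.
Bind S2 := pair(unit,S); no other remaining equation mentions S2.
Decompose arrow/2: unit = char,  arrow(unit,S) = arrow(unit,pair(tup3(unit,char,S1),S1)).
Clash: constants unit and char differ; no unifier exists.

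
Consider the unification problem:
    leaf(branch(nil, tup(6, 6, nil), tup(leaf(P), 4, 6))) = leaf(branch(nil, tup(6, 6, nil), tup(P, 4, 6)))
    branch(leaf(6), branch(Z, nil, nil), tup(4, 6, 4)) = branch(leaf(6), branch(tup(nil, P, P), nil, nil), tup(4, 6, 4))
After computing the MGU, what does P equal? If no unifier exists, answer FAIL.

Decompose leaf/1: branch(nil, tup(6, 6, nil), tup(leaf(P), 4, 6)) = branch(nil, tup(6, 6, nil), tup(P, 4, 6)).
Decompose branch/3: nil = nil,  tup(6, 6, nil) = tup(6, 6, nil),  tup(leaf(P), 4, 6) = tup(P, 4, 6).
Delete trivial equation nil = nil.
Delete trivial equation tup(6, 6, nil) = tup(6, 6, nil).
Decompose tup/3: leaf(P) = P,  4 = 4,  6 = 6.
Occurs check fails: P occurs in leaf(P); the equation P = leaf(P) has no finite solution.

FAIL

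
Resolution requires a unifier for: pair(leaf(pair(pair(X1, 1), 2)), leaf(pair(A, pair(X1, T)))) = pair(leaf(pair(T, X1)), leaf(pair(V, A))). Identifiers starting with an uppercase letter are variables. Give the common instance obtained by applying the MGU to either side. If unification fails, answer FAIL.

pair(leaf(pair(pair(2, 1), 2)), leaf(pair(pair(2, pair(2, 1)), pair(2, pair(2, 1)))))

Decompose pair/2: leaf(pair(pair(X1, 1), 2)) = leaf(pair(T, X1)),  leaf(pair(A, pair(X1, T))) = leaf(pair(V, A)).
Decompose leaf/1: pair(pair(X1, 1), 2) = pair(T, X1).
Decompose pair/2: pair(X1, 1) = T,  2 = X1.
Bind T := pair(X1, 1); substituting into the one remaining equation that mentions T gives: leaf(pair(A, pair(X1, pair(X1, 1)))) = leaf(pair(V, A)).
Bind X1 := 2; substituting into the remaining equation gives: leaf(pair(A, pair(2, pair(2, 1)))) = leaf(pair(V, A)). Substituting into the earlier binding gives T := pair(2, 1).
Decompose leaf/1: pair(A, pair(2, pair(2, 1))) = pair(V, A).
Decompose pair/2: A = V,  pair(2, pair(2, 1)) = A.
Bind A := V; substituting into the remaining equation gives: pair(2, pair(2, 1)) = V.
Bind V := pair(2, pair(2, 1)). Substituting into the earlier binding gives A := pair(2, pair(2, 1)).
Applying the MGU to either side gives pair(leaf(pair(pair(2, 1), 2)), leaf(pair(pair(2, pair(2, 1)), pair(2, pair(2, 1))))).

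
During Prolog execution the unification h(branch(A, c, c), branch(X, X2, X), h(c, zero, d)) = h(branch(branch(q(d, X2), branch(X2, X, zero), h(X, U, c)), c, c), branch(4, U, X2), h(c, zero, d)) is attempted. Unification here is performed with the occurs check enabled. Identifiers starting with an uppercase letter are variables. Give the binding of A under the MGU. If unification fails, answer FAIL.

branch(q(d, 4), branch(4, 4, zero), h(4, 4, c))

Decompose h/3: branch(A, c, c) = branch(branch(q(d, X2), branch(X2, X, zero), h(X, U, c)), c, c),  branch(X, X2, X) = branch(4, U, X2),  h(c, zero, d) = h(c, zero, d).
Decompose branch/3: A = branch(q(d, X2), branch(X2, X, zero), h(X, U, c)),  c = c,  c = c.
Bind A := branch(q(d, X2), branch(X2, X, zero), h(X, U, c)); no other remaining equation mentions A.
Delete trivial equation c = c.
Delete trivial equation c = c.
Decompose branch/3: X = 4,  X2 = U,  X = X2.
Bind X := 4; substituting into the one remaining equation that mentions X gives: 4 = X2. Substituting into the earlier binding gives A := branch(q(d, X2), branch(X2, 4, zero), h(4, U, c)).
Bind X2 := U; substituting into the one remaining equation that mentions X2 gives: 4 = U. Substituting into the earlier binding gives A := branch(q(d, U), branch(U, 4, zero), h(4, U, c)).
Bind U := 4; no other remaining equation mentions U. Substituting into the earlier bindings gives A := branch(q(d, 4), branch(4, 4, zero), h(4, 4, c)), X2 := 4.
Delete trivial equation h(c, zero, d) = h(c, zero, d).
MGU = { A = branch(q(d, 4), branch(4, 4, zero), h(4, 4, c)), X = 4, X2 = 4, U = 4 }, so A = branch(q(d, 4), branch(4, 4, zero), h(4, 4, c)).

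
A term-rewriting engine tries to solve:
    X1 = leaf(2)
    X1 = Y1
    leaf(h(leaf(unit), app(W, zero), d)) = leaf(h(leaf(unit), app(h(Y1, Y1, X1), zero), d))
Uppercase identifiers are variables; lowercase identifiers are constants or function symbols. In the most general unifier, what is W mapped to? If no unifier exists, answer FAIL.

Bind X1 := leaf(2); substituting into the remaining equations gives: leaf(2) = Y1,  leaf(h(leaf(unit), app(W, zero), d)) = leaf(h(leaf(unit), app(h(Y1, Y1, leaf(2)), zero), d)).
Bind Y1 := leaf(2); substituting into the remaining equation gives: leaf(h(leaf(unit), app(W, zero), d)) = leaf(h(leaf(unit), app(h(leaf(2), leaf(2), leaf(2)), zero), d)).
Decompose leaf/1: h(leaf(unit), app(W, zero), d) = h(leaf(unit), app(h(leaf(2), leaf(2), leaf(2)), zero), d).
Decompose h/3: leaf(unit) = leaf(unit),  app(W, zero) = app(h(leaf(2), leaf(2), leaf(2)), zero),  d = d.
Delete trivial equation leaf(unit) = leaf(unit).
Decompose app/2: W = h(leaf(2), leaf(2), leaf(2)),  zero = zero.
Bind W := h(leaf(2), leaf(2), leaf(2)); no other remaining equation mentions W.
Delete trivial equation zero = zero.
Delete trivial equation d = d.
MGU = { X1 -> leaf(2), Y1 -> leaf(2), W -> h(leaf(2), leaf(2), leaf(2)) }, so W -> h(leaf(2), leaf(2), leaf(2)).

h(leaf(2), leaf(2), leaf(2))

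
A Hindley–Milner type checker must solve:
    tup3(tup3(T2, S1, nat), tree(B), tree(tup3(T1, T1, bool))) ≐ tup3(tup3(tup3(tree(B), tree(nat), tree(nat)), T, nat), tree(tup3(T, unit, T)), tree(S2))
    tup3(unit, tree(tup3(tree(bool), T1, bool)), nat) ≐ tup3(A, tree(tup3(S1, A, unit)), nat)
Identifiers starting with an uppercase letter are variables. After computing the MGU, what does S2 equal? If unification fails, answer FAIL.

FAIL

Decompose tup3/3: tup3(T2, S1, nat) ≐ tup3(tup3(tree(B), tree(nat), tree(nat)), T, nat),  tree(B) ≐ tree(tup3(T, unit, T)),  tree(tup3(T1, T1, bool)) ≐ tree(S2).
Decompose tup3/3: T2 ≐ tup3(tree(B), tree(nat), tree(nat)),  S1 ≐ T,  nat ≐ nat.
Bind T2 := tup3(tree(B), tree(nat), tree(nat)); no other remaining equation mentions T2.
Bind S1 := T; substituting into the one remaining equation that mentions S1 gives: tup3(unit, tree(tup3(tree(bool), T1, bool)), nat) ≐ tup3(A, tree(tup3(T, A, unit)), nat).
Delete trivial equation nat ≐ nat.
Decompose tree/1: B ≐ tup3(T, unit, T).
Bind B := tup3(T, unit, T); no other remaining equation mentions B. Substituting into the earlier binding gives T2 := tup3(tree(tup3(T, unit, T)), tree(nat), tree(nat)).
Decompose tree/1: tup3(T1, T1, bool) ≐ S2.
Bind S2 := tup3(T1, T1, bool); no other remaining equation mentions S2.
Decompose tup3/3: unit ≐ A,  tree(tup3(tree(bool), T1, bool)) ≐ tree(tup3(T, A, unit)),  nat ≐ nat.
Bind A := unit; substituting into the one remaining equation that mentions A gives: tree(tup3(tree(bool), T1, bool)) ≐ tree(tup3(T, unit, unit)).
Decompose tree/1: tup3(tree(bool), T1, bool) ≐ tup3(T, unit, unit).
Decompose tup3/3: tree(bool) ≐ T,  T1 ≐ unit,  bool ≐ unit.
Bind T := tree(bool); no other remaining equation mentions T. Substituting into the earlier bindings gives T2 := tup3(tree(tup3(tree(bool), unit, tree(bool))), tree(nat), tree(nat)), S1 := tree(bool), B := tup3(tree(bool), unit, tree(bool)).
Bind T1 := unit; no other remaining equation mentions T1. Substituting into the earlier binding gives S2 := tup3(unit, unit, bool).
Clash: constants bool and unit differ; no unifier exists.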